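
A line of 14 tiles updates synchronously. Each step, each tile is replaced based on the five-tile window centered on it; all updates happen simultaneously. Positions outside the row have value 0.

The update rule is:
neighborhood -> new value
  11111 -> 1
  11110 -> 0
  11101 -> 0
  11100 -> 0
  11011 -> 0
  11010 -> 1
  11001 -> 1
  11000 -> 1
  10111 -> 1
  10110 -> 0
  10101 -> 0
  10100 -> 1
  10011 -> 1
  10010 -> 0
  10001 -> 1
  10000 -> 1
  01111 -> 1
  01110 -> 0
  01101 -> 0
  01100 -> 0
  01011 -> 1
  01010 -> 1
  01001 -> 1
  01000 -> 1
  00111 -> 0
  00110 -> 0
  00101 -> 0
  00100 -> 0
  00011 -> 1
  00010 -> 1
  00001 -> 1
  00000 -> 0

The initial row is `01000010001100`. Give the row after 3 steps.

10001110110011

10111101110011
01110001001100
10001110110011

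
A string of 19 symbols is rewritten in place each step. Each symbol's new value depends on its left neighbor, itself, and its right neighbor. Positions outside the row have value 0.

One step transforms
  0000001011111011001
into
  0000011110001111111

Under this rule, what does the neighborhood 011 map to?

1

At position 8 the neighborhood is 011; the next row has 1 there.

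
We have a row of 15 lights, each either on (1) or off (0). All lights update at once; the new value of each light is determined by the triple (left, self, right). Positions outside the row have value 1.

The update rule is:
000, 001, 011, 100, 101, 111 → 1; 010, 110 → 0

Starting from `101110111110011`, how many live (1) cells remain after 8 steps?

step 1: 011101111101111
step 2: 111011111011111
step 3: 110111110111111
step 4: 101111101111111
step 5: 011111011111111
step 6: 111110111111111
step 7: 111101111111111
step 8: 111011111111111
count of 1: 14

14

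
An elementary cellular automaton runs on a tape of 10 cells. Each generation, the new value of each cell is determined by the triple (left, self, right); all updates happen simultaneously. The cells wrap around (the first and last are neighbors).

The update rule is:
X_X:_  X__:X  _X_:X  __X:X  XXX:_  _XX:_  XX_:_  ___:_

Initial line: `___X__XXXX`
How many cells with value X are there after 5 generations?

X_XXXX____
X_____X__X
_X___XXXX_
XXX_X____X
____XX__X_
count of X: 3

3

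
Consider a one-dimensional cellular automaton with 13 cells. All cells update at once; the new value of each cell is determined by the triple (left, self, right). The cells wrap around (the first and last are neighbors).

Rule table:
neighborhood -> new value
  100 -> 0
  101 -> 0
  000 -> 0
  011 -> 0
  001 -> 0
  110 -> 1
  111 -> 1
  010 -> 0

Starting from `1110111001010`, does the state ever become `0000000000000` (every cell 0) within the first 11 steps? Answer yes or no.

0110011000000
0010001000000
0000000000000
all cells are 0 at step 3

yes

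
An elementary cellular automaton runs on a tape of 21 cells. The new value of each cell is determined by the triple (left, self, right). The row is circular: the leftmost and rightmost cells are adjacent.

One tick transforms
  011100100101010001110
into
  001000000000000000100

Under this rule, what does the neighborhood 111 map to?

At position 2 the neighborhood is 111; the next row has 1 there.

1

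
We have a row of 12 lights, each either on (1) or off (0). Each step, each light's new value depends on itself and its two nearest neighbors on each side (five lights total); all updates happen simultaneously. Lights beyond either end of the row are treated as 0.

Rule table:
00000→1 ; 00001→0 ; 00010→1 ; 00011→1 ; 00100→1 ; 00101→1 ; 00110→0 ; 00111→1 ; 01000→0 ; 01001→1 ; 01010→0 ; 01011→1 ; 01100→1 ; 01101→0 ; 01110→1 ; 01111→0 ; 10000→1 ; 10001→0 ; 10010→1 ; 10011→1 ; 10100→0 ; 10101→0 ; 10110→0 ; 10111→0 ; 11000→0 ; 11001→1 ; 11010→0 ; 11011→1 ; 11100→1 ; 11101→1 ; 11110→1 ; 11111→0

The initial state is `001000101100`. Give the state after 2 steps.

011001110101
101111110000

101111110000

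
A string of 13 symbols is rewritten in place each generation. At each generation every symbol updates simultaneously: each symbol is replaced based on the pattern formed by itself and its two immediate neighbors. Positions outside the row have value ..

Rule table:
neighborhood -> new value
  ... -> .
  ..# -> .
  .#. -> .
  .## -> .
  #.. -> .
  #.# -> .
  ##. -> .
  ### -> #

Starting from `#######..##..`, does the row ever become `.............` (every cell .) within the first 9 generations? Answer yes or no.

yes

.#####.......
..###........
...#.........
.............
all cells are . at generation 4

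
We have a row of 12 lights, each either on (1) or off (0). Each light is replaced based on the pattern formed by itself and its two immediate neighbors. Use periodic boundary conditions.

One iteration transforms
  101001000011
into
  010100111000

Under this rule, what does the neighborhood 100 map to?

At position 3 the neighborhood is 100; the next row has 1 there.

1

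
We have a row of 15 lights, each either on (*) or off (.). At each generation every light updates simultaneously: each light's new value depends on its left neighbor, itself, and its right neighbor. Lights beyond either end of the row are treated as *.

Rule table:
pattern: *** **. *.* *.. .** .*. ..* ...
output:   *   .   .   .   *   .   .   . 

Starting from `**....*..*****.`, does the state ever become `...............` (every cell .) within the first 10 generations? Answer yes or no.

generation 1: *........****..
generation 2: .........***...
generation 3: .........**....
generation 4: .........*.....
generation 5: ...............
all cells are . at generation 5

yes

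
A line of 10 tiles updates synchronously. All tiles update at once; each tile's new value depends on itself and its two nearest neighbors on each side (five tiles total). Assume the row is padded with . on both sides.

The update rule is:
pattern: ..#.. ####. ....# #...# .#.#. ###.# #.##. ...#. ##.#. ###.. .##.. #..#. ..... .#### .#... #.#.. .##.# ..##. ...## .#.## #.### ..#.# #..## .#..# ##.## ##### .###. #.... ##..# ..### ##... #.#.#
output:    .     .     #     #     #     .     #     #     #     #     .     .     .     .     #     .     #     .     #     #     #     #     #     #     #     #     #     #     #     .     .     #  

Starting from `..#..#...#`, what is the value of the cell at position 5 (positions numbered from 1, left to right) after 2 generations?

#

generation 1: ##.#..###.
generation 2: .##.##.##.
position 5 holds #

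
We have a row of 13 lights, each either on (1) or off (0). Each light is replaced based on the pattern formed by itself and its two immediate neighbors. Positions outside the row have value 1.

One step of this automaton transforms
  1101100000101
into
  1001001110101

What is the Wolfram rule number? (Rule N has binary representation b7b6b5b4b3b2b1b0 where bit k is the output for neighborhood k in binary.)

141

position 0: 111 → 1  (bit 7 = 1)
position 1: 110 → 0  (bit 6 = 0)
position 2: 101 → 0  (bit 5 = 0)
position 5: 100 → 0  (bit 4 = 0)
position 3: 011 → 1  (bit 3 = 1)
position 10: 010 → 1  (bit 2 = 1)
position 9: 001 → 0  (bit 1 = 0)
position 6: 000 → 1  (bit 0 = 1)
bits b7..b0 = 10001101 = 141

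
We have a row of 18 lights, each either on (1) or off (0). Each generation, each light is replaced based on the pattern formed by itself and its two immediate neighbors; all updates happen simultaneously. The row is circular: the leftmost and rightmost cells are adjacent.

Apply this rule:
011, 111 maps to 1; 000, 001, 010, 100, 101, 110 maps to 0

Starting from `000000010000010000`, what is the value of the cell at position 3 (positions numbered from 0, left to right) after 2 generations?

generation 1: 000000000000000000
generation 2: 000000000000000000
position 3 holds 0

0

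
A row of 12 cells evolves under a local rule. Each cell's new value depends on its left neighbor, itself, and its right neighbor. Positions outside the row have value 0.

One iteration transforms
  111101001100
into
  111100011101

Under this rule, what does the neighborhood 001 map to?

At position 7 the neighborhood is 001; the next row has 1 there.

1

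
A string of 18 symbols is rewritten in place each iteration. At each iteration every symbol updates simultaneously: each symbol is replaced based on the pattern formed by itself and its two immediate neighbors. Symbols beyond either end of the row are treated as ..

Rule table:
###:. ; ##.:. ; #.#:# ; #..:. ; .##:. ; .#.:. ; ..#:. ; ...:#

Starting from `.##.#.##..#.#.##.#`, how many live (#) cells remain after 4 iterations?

...#.#.....#.#..#.
##..#..###..#.....
..............####
#############.....
count of #: 13

13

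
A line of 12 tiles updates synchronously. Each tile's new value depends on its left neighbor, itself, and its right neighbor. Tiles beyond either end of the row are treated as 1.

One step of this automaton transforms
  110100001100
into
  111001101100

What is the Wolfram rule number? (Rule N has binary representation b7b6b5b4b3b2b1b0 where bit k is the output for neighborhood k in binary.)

233

position 0: 111 → 1  (bit 7 = 1)
position 1: 110 → 1  (bit 6 = 1)
position 2: 101 → 1  (bit 5 = 1)
position 4: 100 → 0  (bit 4 = 0)
position 8: 011 → 1  (bit 3 = 1)
position 3: 010 → 0  (bit 2 = 0)
position 7: 001 → 0  (bit 1 = 0)
position 5: 000 → 1  (bit 0 = 1)
bits b7..b0 = 11101001 = 233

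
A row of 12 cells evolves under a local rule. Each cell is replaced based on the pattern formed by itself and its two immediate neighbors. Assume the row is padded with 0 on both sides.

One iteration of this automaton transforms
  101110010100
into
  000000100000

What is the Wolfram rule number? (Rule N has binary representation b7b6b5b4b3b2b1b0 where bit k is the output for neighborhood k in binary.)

position 3: 111 → 0  (bit 7 = 0)
position 4: 110 → 0  (bit 6 = 0)
position 1: 101 → 0  (bit 5 = 0)
position 5: 100 → 0  (bit 4 = 0)
position 2: 011 → 0  (bit 3 = 0)
position 0: 010 → 0  (bit 2 = 0)
position 6: 001 → 1  (bit 1 = 1)
position 11: 000 → 0  (bit 0 = 0)
bits b7..b0 = 00000010 = 2

2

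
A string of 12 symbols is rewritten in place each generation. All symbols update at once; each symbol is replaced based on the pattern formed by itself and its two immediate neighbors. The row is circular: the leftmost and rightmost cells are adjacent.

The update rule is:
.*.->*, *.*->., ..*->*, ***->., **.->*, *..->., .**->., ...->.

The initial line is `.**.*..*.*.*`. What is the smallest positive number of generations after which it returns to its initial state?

..*.*.**.*.*
.**.*..*.*.*

2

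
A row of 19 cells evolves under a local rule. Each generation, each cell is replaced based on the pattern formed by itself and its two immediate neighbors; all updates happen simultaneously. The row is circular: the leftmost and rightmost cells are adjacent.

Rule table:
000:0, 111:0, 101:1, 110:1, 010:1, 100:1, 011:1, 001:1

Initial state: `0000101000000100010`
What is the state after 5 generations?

0001111100001110111
1011000110011011101
1111101111111110111
0000111000000011100
0001101100000110110

0001101100000110110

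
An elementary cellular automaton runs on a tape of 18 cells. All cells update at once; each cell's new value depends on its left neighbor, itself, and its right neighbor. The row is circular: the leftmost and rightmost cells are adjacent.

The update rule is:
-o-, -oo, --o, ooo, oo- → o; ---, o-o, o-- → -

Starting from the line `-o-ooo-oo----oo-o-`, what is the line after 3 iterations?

oo-ooo-oo---ooo-o-
oo-ooo-oo--oooo-o-
oo-ooo-oo-ooooo-o-

oo-ooo-oo-ooooo-o-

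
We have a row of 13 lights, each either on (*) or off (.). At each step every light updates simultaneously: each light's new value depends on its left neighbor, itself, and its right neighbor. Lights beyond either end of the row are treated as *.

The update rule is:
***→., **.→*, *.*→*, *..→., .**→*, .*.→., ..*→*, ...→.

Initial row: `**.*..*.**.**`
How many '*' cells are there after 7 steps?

step 1: .**..*.*****.
step 2: ***.*.**...**
step 3: ..**.***..**.
step 4: .*****.*.****
step 5: **...**.**...
step 6: .*..******..*
step 7: *..**....*.**
count of *: 6

6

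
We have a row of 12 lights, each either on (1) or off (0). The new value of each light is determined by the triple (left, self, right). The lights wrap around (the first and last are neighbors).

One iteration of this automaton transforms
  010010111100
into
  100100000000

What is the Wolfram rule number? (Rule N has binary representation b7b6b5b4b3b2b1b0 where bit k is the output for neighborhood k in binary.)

2

position 7: 111 → 0  (bit 7 = 0)
position 9: 110 → 0  (bit 6 = 0)
position 5: 101 → 0  (bit 5 = 0)
position 2: 100 → 0  (bit 4 = 0)
position 6: 011 → 0  (bit 3 = 0)
position 1: 010 → 0  (bit 2 = 0)
position 0: 001 → 1  (bit 1 = 1)
position 11: 000 → 0  (bit 0 = 0)
bits b7..b0 = 00000010 = 2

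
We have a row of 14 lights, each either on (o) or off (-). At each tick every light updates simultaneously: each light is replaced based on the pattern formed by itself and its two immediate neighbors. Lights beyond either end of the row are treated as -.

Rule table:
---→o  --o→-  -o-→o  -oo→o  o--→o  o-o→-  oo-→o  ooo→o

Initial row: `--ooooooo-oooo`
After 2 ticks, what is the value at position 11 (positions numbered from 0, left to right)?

o

o-ooooooo-oooo
o-ooooooo-oooo
position 11 holds o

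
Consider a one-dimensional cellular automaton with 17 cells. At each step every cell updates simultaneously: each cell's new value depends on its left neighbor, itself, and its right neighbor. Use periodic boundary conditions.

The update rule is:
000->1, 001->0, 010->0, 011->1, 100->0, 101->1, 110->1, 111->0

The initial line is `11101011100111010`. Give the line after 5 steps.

step 1: 10110110100101101
step 2: 11111111000011111
step 3: 00000001011010000
step 4: 11111100111100111
step 5: 00000100100100100

00000100100100100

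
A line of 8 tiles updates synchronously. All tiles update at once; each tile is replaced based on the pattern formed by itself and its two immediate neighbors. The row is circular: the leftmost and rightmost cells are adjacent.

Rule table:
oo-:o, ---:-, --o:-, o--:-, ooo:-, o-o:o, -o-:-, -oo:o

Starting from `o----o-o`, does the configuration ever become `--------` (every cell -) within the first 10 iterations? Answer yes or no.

o-----oo
o-----o-
-------o
--------
all cells are - at iteration 4

yes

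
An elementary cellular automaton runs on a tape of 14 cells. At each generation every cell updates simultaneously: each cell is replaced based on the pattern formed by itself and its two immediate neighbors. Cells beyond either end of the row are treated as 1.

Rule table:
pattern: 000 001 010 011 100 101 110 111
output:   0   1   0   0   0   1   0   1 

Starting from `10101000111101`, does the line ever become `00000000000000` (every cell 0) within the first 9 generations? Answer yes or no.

no

01010001011010
10100010100101
01000101001010
10001010010101
00010100101010
00101001010101
01010010101010
10100101010101
01001010101010
generation 9 is 01001010101010, still not uniform 0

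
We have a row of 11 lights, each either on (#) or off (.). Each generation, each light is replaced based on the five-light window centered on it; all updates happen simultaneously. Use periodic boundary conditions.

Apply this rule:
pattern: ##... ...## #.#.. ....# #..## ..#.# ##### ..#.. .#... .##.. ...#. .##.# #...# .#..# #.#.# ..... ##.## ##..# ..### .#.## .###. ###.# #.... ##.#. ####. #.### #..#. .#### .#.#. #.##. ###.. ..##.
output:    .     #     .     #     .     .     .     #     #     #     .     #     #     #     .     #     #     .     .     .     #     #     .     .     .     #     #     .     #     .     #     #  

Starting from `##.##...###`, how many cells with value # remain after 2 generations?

generation 1: .##.#.##...
generation 2: ###....#..#
count of #: 5

5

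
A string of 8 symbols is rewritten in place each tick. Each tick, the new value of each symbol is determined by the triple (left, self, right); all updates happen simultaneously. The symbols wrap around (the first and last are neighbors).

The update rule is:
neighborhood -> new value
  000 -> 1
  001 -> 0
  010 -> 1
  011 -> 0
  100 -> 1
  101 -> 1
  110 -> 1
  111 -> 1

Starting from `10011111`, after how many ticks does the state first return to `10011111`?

tick 1: 11001111
tick 2: 11100111
tick 3: 11110011
tick 4: 11111001
tick 5: 11111100
tick 6: 01111110
tick 7: 00111111
tick 8: 10011111

8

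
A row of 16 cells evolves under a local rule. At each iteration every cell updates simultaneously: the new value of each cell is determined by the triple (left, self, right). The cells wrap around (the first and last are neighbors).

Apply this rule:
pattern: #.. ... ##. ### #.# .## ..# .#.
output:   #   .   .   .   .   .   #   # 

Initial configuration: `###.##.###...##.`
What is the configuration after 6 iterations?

iteration 1: ..........#.#...
iteration 2: .........##.##..
iteration 3: ........#.....#.
iteration 4: .......###...###
iteration 5: #.....#...#.#...
iteration 6: ##...###.##.##.#

##...###.##.##.#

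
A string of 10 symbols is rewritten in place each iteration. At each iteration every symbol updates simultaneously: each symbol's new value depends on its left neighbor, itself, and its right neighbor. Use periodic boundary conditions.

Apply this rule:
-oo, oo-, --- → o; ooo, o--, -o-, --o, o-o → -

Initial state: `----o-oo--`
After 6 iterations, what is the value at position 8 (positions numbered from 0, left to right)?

-

ooo---oo-o
--o-o-oo-o
------oo--
ooooo-oo-o
----o-oo-o
-oo---oo--
position 8 holds -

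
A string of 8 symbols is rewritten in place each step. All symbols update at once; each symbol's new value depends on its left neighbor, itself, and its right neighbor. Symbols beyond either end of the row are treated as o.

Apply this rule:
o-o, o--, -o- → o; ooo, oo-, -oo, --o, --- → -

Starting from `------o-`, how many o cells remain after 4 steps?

1

step 1: o-----oo
step 2: -o------
step 3: ooo-----
step 4: ---o----
count of o: 1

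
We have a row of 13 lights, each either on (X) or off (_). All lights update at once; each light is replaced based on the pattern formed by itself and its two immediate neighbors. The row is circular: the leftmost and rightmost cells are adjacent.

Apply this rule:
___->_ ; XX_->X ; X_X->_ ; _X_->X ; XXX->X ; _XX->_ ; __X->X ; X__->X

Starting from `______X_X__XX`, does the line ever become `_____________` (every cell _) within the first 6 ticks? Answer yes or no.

no

X____XX_XXX_X
XX__X_X__XX__
_XXXX_XXX_XXX
__XXX__XX__XX
XX_XXXX_XXX_X
XX__XXX__XX__
tick 6 is XX__XXX__XX__, still not uniform _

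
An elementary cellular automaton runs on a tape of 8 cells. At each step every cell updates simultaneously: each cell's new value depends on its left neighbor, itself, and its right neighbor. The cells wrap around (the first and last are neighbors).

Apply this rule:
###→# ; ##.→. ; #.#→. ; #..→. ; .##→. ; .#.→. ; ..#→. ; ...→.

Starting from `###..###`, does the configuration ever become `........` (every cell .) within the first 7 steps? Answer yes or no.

##....##
#......#
........
all cells are . at step 3

yes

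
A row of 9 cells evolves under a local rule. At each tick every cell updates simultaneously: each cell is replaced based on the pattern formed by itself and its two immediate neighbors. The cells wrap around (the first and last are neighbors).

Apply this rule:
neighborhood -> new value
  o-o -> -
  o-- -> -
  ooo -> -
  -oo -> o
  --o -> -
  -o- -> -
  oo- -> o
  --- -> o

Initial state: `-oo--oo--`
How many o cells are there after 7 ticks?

tick 1: -oo--oo-o
tick 2: -oo--oo--  (repeats tick 0; period 2)
tick 7: -oo--oo-o
count of o: 5

5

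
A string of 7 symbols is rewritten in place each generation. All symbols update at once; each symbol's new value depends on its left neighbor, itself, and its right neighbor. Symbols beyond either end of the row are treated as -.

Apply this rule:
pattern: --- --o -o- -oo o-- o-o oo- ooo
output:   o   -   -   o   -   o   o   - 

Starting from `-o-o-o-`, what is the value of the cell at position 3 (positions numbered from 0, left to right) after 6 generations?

--o-o--
o--o--o
-------
ooooooo
o-----o
--ooo--
position 3 holds o

o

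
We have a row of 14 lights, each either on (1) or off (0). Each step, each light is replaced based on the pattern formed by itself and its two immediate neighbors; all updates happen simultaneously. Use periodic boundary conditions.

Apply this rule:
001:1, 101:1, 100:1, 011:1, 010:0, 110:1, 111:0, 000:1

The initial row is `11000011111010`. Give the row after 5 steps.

step 1: 11111110001101
step 2: 00000011111111
step 3: 11111110000001
step 4: 00000011111111  (repeats step 2; period 2)
step 5: 11111110000001

11111110000001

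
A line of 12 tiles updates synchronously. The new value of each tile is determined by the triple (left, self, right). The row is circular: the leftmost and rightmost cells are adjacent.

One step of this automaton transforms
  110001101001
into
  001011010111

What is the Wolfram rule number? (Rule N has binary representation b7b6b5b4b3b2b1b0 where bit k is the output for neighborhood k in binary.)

58

position 0: 111 → 0  (bit 7 = 0)
position 1: 110 → 0  (bit 6 = 0)
position 7: 101 → 1  (bit 5 = 1)
position 2: 100 → 1  (bit 4 = 1)
position 5: 011 → 1  (bit 3 = 1)
position 8: 010 → 0  (bit 2 = 0)
position 4: 001 → 1  (bit 1 = 1)
position 3: 000 → 0  (bit 0 = 0)
bits b7..b0 = 00111010 = 58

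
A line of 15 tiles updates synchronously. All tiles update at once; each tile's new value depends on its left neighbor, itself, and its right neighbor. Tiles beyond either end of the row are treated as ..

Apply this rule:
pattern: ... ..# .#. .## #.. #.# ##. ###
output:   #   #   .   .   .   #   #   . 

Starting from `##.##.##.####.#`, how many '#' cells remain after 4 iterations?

9

iteration 1: .##.##.##...##.
iteration 2: #.##.##.#.##.#.
iteration 3: .#.##.##.#.##..
iteration 4: #.#.##.##.#.#.#
count of #: 9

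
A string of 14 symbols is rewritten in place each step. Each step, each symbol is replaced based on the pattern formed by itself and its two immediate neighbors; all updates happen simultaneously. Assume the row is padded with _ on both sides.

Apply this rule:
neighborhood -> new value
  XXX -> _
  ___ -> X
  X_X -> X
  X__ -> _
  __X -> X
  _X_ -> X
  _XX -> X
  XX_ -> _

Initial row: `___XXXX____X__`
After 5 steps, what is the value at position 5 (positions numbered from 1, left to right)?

X

XXXX____XXXX_X
X____XXXX___XX
X_XXXX____XXX_
XXX____XXXX___
X___XXXX____XX
position 5 holds X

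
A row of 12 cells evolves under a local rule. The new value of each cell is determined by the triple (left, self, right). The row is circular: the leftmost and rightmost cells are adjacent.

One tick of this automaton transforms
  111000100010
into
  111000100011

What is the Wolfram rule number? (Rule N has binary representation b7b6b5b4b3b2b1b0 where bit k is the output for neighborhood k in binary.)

position 1: 111 → 1  (bit 7 = 1)
position 2: 110 → 1  (bit 6 = 1)
position 11: 101 → 1  (bit 5 = 1)
position 3: 100 → 0  (bit 4 = 0)
position 0: 011 → 1  (bit 3 = 1)
position 6: 010 → 1  (bit 2 = 1)
position 5: 001 → 0  (bit 1 = 0)
position 4: 000 → 0  (bit 0 = 0)
bits b7..b0 = 11101100 = 236

236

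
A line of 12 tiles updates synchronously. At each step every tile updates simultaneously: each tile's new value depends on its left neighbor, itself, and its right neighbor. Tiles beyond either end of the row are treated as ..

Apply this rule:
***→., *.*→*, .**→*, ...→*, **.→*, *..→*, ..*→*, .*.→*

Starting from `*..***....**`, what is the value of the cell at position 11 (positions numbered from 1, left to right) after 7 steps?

*

step 1: ****.*******
step 2: *..***.....*
step 3: ****.*******  (repeats step 1; period 2)
step 7: ****.*******
position 11 holds *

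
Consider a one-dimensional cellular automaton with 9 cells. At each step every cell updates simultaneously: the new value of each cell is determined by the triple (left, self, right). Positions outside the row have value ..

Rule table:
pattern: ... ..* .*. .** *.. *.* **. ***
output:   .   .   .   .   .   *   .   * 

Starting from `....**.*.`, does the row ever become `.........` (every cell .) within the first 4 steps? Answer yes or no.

yes

step 1: ......*..
step 2: .........
all cells are . at step 2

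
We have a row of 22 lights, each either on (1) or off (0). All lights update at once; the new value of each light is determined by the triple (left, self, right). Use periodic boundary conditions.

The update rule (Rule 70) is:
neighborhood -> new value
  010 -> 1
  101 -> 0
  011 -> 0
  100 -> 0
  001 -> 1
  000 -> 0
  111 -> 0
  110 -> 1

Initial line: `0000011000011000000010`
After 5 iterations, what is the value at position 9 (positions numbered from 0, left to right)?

0

0000101000101000000110
0001101001101000001010
0010101010101000011010
0110101010101000101010
1010101010101001101010
position 9 holds 0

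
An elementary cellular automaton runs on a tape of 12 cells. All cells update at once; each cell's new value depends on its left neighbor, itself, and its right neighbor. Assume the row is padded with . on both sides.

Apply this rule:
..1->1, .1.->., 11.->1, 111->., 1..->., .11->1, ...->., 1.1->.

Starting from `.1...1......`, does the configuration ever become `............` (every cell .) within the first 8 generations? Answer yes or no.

yes

generation 1: 1...1.......
generation 2: ...1........
generation 3: ..1.........
generation 4: .1..........
generation 5: 1...........
generation 6: ............
all cells are . at generation 6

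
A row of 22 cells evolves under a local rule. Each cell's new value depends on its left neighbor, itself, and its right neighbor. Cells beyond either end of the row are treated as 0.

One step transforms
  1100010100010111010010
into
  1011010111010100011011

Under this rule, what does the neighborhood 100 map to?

At position 2 the neighborhood is 100; the next row has 1 there.

1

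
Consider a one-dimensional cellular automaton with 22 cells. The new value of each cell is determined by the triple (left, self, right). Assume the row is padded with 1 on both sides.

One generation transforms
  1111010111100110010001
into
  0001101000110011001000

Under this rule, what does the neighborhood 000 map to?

At position 19 the neighborhood is 000; the next row has 0 there.

0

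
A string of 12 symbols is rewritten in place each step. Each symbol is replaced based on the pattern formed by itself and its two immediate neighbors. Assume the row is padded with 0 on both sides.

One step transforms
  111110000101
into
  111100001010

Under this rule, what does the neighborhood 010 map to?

At position 9 the neighborhood is 010; the next row has 0 there.

0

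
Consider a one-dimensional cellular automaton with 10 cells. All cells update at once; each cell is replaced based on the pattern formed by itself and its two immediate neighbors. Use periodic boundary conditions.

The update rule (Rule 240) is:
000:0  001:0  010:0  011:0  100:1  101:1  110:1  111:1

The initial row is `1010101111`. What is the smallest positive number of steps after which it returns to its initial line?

10

step 1: 1101010111
step 2: 1110101011
step 3: 1111010101
step 4: 1111101010
step 5: 0111110101
step 6: 1011111010
step 7: 0101111101
step 8: 1010111110
step 9: 0101011111
step 10: 1010101111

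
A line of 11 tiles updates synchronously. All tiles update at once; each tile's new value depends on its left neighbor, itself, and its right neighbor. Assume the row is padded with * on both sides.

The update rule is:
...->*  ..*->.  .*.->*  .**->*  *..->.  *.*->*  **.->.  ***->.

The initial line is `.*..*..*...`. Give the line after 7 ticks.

..*..***.*.

tick 1: **..*..*.*.
tick 2: ....*..****
tick 3: .**.*..*...
tick 4: **.**..*.*.
tick 5: ..**...****
tick 6: ..*..*.*...
tick 7: ..*..***.*.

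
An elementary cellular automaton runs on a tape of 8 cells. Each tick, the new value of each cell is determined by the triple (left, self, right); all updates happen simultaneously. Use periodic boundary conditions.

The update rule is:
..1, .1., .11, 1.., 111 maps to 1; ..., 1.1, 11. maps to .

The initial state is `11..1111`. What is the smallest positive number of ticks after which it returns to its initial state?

8

1.111111
..111111
1111111.
111111..
11111.11
1111..11
111.1111
11..1111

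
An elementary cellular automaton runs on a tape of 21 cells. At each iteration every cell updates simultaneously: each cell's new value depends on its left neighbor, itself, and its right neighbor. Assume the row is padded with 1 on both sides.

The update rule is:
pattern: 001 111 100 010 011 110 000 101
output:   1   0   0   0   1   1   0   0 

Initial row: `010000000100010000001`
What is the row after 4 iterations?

000001000100000011010

iteration 1: 000000001000100000011
iteration 2: 000000010001000000110
iteration 3: 000000100010000001110
iteration 4: 000001000100000011010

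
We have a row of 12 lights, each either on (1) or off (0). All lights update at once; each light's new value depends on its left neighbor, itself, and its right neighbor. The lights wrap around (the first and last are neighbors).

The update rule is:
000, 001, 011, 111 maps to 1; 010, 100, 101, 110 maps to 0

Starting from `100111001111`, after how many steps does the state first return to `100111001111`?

12

001110011111
011100111110
111001111100
110011111001
100111110011
001111100111
011111001110
111110011100
111100111001
111001110011
110011100111
100111001111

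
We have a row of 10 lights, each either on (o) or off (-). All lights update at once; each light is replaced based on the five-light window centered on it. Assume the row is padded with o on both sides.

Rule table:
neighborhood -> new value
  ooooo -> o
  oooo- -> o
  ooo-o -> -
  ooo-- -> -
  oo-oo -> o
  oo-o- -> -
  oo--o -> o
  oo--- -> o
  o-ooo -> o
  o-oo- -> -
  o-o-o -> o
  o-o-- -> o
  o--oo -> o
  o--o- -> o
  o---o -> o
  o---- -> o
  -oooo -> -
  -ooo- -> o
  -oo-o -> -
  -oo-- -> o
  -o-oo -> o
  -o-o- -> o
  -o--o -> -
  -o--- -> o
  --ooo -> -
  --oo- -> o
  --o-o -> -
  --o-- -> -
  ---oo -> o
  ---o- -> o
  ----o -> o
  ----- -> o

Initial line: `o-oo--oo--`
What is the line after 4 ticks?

oo-o--oo-o

-o-ooooooo
-ooo-ooooo
ooo-oo-ooo
oo-o--oo-o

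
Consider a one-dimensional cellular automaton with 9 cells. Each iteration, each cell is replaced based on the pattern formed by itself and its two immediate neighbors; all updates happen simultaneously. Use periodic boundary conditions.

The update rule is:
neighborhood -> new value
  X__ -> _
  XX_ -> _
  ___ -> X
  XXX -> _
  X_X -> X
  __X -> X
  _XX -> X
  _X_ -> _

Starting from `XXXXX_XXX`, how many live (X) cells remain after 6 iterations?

7

_____XX__
XXXXXX__X
_______XX
_XXXXXXX_
XX_______
X__XXXXXX
count of X: 7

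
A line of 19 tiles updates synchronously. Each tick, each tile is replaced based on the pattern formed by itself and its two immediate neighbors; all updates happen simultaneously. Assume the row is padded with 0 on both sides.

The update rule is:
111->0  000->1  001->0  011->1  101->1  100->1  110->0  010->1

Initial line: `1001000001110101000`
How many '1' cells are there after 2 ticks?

1101111101001111111
1011000011101000000
count of 1: 7

7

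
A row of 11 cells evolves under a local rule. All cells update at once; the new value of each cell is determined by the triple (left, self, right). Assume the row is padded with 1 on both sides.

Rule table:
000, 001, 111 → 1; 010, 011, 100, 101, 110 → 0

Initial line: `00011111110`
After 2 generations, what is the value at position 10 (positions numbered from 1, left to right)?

generation 1: 01101111100
generation 2: 00000111001
position 10 holds 0

0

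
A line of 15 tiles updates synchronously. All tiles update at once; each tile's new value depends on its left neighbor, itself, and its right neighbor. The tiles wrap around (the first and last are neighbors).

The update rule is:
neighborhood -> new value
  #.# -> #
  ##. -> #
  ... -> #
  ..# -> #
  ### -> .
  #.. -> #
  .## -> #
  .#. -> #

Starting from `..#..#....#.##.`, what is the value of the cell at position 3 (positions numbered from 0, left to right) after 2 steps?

.

step 1: ###############
step 2: ...............
position 3 holds .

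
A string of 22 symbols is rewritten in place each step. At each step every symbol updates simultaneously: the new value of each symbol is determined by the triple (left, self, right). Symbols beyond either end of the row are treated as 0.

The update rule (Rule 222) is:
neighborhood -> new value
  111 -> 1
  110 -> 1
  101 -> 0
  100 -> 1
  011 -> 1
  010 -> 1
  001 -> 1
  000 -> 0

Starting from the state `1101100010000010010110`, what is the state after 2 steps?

step 1: 1101110111000111110111
step 2: 1101110111101111110111

1101110111101111110111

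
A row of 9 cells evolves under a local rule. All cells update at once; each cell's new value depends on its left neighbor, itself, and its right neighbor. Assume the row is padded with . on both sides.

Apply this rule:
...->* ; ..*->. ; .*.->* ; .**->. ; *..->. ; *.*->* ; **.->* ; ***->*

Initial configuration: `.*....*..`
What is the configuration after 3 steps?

..**.****

step 1: .*.**.*.*
step 2: .**.*****
step 3: ..**.****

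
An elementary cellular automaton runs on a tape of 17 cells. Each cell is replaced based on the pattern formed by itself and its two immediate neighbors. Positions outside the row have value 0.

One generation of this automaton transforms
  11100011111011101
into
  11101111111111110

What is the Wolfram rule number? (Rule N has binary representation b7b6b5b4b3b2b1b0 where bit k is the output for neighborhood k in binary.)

position 1: 111 → 1  (bit 7 = 1)
position 2: 110 → 1  (bit 6 = 1)
position 11: 101 → 1  (bit 5 = 1)
position 3: 100 → 0  (bit 4 = 0)
position 0: 011 → 1  (bit 3 = 1)
position 16: 010 → 0  (bit 2 = 0)
position 5: 001 → 1  (bit 1 = 1)
position 4: 000 → 1  (bit 0 = 1)
bits b7..b0 = 11101011 = 235

235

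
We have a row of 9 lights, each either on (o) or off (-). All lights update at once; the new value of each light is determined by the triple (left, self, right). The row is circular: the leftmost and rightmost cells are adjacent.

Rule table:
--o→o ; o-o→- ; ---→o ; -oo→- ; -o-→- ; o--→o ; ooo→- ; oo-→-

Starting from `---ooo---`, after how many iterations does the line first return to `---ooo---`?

2

ooo---ooo
---ooo---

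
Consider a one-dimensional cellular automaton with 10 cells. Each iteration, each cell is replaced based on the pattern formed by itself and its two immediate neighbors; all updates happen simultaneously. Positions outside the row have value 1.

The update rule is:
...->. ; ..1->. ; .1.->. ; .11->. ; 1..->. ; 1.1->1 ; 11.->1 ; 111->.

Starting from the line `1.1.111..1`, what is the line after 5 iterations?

11.1..1...
.11.......
1.1.......
11........
.1........

.1........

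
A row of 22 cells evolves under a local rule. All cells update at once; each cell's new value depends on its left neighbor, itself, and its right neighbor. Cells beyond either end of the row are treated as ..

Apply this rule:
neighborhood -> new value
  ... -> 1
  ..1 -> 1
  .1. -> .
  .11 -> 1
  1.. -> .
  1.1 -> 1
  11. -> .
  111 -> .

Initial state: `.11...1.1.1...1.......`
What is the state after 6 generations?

..1.1..11..11..11..11.

11..11.1.1..11..111111
1..11.1.1..11..11.....
..11.1.1..11..11..1111
111.1.1..11..11..11...
1..1.1..11..11..11..11
..1.1..11..11..11..11.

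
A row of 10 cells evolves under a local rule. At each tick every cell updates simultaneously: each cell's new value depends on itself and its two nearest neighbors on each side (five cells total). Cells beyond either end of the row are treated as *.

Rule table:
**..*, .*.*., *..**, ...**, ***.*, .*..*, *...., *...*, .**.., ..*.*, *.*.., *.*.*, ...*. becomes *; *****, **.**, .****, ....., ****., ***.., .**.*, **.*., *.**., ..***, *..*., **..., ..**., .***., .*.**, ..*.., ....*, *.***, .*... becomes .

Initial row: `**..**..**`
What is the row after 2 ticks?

**......**

..**.***..
**......**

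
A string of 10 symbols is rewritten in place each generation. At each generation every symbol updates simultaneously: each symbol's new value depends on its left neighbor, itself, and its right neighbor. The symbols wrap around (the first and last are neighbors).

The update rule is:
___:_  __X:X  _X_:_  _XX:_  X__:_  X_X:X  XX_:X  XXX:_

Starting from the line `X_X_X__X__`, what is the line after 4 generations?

_X_X__X__X
X_X__X__X_
_X__X__X_X
X__X__X_X_

X__X__X_X_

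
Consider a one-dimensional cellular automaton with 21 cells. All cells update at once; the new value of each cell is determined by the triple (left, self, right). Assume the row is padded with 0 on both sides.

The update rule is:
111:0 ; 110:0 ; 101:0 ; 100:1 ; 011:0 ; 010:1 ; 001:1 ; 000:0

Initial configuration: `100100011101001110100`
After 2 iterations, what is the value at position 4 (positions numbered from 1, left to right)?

0

111110100001110000110
000000110010001001001
position 4 holds 0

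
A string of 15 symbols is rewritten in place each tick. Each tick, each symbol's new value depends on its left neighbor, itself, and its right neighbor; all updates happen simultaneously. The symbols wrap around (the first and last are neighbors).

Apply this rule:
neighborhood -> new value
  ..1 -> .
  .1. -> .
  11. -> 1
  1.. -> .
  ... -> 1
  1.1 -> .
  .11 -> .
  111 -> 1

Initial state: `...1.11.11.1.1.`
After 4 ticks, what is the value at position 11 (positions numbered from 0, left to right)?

11....1..1.....
.1.11......111.
....1.1111..11.
111....111...1.
position 11 holds .

.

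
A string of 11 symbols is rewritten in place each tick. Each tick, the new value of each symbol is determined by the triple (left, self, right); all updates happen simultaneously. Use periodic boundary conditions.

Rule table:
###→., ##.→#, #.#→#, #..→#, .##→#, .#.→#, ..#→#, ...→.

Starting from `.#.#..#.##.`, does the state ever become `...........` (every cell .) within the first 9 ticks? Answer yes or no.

###########
...........
all cells are . at tick 2

yes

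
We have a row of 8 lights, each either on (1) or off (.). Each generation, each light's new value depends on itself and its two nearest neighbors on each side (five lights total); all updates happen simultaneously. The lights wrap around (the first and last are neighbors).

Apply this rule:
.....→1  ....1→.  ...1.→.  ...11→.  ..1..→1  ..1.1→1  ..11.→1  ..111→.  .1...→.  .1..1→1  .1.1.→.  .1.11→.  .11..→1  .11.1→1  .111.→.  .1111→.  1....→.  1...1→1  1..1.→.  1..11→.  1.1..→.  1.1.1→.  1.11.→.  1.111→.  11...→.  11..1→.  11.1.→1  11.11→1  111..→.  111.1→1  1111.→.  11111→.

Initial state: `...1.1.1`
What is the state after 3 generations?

.1.1....
.1....1.
.1....11

.1....11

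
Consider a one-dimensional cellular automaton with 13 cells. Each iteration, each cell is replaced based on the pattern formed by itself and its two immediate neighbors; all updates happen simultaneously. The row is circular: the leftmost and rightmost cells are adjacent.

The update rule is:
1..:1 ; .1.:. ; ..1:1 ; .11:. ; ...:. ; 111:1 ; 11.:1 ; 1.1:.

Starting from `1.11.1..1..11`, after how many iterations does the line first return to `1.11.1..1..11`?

iteration 1: 1..1..11.11.1
iteration 2: 111.11.1..1..
iteration 3: .11..1..11.11
iteration 4: ..111.11.1..1
iteration 5: 11.11..1..11.
iteration 6: .1..111.11.1.
iteration 7: 1.11.11..1..1
iteration 8: 1..1..111.11.
iteration 9: .11.11.11..1.
iteration 10: 1.1..1..111.1
iteration 11: 1..11.11.11..
iteration 12: .11.1..1..111
iteration 13: ..1..11.11.11
iteration 14: 11.11.1..1..1
iteration 15: 11..1..11.11.
iteration 16: .111.11.1..1.
iteration 17: 1.11..1..11.1
iteration 18: 1..111.11.1..
iteration 19: .11.11..1..11
iteration 20: ..1..111.11.1
iteration 21: 11.11.11..1..
iteration 22: .1..1..111.11
iteration 23: ..11.11.11..1
iteration 24: 11.1..1..111.
iteration 25: .1..11.11.11.
iteration 26: 1.11.1..1..11

26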